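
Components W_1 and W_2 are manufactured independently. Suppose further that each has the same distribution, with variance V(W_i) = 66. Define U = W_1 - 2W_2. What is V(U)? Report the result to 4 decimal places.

330.0000

By independence, V(U) = (1)²V(W_1) + (-2)²V(W_2)
= (1)²·66 + (-2)²·66 = 330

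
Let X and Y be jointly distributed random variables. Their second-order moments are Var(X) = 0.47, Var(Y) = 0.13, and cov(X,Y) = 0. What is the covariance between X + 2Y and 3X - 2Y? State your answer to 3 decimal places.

cov(X + 2Y, 3X - 2Y) = (1)(3)Var(X) + (2)(-2)Var(Y) + [(1)(-2) + (2)(3)]cov(X,Y)
= 3·0.47 + -4·0.13 + 4·0 = 0.89

0.890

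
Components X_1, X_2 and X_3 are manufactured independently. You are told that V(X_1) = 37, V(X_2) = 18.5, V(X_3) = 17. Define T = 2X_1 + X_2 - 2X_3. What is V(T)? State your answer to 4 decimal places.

234.5000

By independence, V(T) = (2)²V(X_1) + (1)²V(X_2) + (-2)²V(X_3)
= (2)²·37 + (1)²·18.5 + (-2)²·17 = 234.5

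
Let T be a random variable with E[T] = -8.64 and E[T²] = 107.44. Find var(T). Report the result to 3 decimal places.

var(T) = 107.44 − (-8.64)² = 32.7904

32.790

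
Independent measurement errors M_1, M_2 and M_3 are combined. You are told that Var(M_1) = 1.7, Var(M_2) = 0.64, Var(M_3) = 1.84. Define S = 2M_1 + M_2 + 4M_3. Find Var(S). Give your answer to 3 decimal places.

By independence, Var(S) = (2)²Var(M_1) + (1)²Var(M_2) + (4)²Var(M_3)
= (2)²·1.7 + (1)²·0.64 + (4)²·1.84 = 36.88

36.880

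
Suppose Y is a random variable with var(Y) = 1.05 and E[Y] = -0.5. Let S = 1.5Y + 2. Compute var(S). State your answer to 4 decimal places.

2.3625

var(1.5Y + 2) = (1.5)²·var(Y) = 2.25·1.05 = 2.3625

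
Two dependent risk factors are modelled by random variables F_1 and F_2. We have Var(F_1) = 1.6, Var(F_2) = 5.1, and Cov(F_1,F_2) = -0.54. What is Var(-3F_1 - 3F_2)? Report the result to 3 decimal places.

Var(-3F_1 - 3F_2) = (-3)²·Var(F_1) + (-3)²·Var(F_2) + 2·(-3)·(-3)·Cov(F_1,F_2)
= 9·1.6 + 9·5.1 + 18·-0.54 = 50.58

50.580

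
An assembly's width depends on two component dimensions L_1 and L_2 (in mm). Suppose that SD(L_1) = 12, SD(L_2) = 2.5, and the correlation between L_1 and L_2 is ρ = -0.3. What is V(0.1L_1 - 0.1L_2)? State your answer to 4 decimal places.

V(L_1) = (12)² = 144;  V(L_2) = (2.5)² = 6.25
Cov(L_1,L_2) = ρ·SD(L_1)·SD(L_2) = -0.3·12·2.5 = -9
V(0.1L_1 - 0.1L_2) = (0.1)²·V(L_1) + (-0.1)²·V(L_2) + 2·(0.1)·(-0.1)·Cov(L_1,L_2)
= 0.01·144 + 0.01·6.25 + -0.02·-9 = 1.6825

1.6825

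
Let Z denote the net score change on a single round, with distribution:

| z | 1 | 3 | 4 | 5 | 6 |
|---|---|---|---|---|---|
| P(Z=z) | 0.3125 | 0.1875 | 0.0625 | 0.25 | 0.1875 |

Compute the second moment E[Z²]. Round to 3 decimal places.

16.000

E[Z²] = (1)²(0.3125) + (3)²(0.1875) + (4)²(0.0625) + (5)²(0.25) + (6)²(0.1875) = 16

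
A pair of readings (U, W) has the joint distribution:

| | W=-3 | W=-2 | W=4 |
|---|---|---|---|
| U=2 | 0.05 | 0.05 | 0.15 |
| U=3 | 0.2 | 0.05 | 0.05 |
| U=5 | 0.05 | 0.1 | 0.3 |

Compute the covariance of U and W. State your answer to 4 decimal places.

E[U] = 3.65,  E[W] = 0.7
E[UW] = 3.45
Cov(U,W) = E[UW] − E[U]E[W] = 3.45 − (3.65)(0.7) = 0.895

0.8950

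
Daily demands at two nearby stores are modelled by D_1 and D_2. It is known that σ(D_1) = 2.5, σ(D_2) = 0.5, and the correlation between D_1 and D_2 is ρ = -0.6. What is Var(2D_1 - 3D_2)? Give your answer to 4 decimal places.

Var(D_1) = (2.5)² = 6.25;  Var(D_2) = (0.5)² = 0.25
cov(D_1,D_2) = ρ·σ(D_1)·σ(D_2) = -0.6·2.5·0.5 = -0.75
Var(2D_1 - 3D_2) = (2)²·Var(D_1) + (-3)²·Var(D_2) + 2·(2)·(-3)·cov(D_1,D_2)
= 4·6.25 + 9·0.25 + -12·-0.75 = 36.25

36.2500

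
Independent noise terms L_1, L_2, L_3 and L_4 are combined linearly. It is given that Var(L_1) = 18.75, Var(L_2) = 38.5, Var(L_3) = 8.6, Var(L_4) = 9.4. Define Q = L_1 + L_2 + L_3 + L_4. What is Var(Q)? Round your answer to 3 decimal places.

75.250

By independence, Var(Q) = (1)²Var(L_1) + (1)²Var(L_2) + (1)²Var(L_3) + (1)²Var(L_4)
= (1)²·18.75 + (1)²·38.5 + (1)²·8.6 + (1)²·9.4 = 75.25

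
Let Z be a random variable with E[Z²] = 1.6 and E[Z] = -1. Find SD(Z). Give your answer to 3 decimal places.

0.775

var(Z) = 1.6 − (-1)² = 0.6
SD(Z) = √0.6 ≈ 0.775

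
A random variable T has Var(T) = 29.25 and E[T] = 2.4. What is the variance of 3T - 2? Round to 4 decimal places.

263.2500

Var(3T - 2) = (3)²·Var(T) = 9·29.25 = 263.25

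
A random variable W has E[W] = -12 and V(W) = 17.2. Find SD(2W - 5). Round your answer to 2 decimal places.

8.29

V(2W - 5) = (2)²·17.2 = 68.8
SD(2W - 5) = √68.8 ≈ 8.29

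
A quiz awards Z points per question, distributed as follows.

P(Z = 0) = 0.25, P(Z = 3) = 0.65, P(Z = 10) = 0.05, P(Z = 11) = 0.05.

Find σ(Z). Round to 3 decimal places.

2.811

E[Z] = (0)(0.25) + (3)(0.65) + (10)(0.05) + (11)(0.05) = 3
E[Z²] = (0)²(0.25) + (3)²(0.65) + (10)²(0.05) + (11)²(0.05) = 16.9
var(Z) = E[Z²] − (E[Z])² = 16.9 − (3)² = 7.9
σ(Z) = √7.9 ≈ 2.811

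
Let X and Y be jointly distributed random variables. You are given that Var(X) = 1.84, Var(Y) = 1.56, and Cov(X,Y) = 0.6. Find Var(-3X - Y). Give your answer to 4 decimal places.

Var(-3X - Y) = (-3)²·Var(X) + (-1)²·Var(Y) + 2·(-3)·(-1)·Cov(X,Y)
= 9·1.84 + 1·1.56 + 6·0.6 = 21.72

21.7200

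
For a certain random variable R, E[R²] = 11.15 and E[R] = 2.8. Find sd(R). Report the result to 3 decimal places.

V(R) = 11.15 − (2.8)² = 3.31
sd(R) = √3.31 ≈ 1.819

1.819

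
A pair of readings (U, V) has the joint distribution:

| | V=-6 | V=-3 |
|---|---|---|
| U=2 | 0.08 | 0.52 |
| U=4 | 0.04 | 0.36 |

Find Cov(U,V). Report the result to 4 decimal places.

0.0480

E[U] = 2.8,  E[V] = -3.36
E[UV] = -9.36
Cov(U,V) = E[UV] − E[U]E[V] = -9.36 − (2.8)(-3.36) = 0.048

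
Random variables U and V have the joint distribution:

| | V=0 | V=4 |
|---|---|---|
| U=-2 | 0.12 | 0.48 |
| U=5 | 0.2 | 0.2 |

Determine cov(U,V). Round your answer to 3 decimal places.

E[U] = 0.8,  E[V] = 2.72
E[UV] = 0.16
cov(U,V) = E[UV] − E[U]E[V] = 0.16 − (0.8)(2.72) = -2.016

-2.016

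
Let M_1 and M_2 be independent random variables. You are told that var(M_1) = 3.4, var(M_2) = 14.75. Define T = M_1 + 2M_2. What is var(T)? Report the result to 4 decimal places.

62.4000

By independence, var(T) = (1)²var(M_1) + (2)²var(M_2)
= (1)²·3.4 + (2)²·14.75 = 62.4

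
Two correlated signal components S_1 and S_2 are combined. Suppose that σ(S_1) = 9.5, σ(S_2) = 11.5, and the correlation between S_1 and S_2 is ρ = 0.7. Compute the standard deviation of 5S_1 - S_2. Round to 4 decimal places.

40.2958

Var(S_1) = (9.5)² = 90.25;  Var(S_2) = (11.5)² = 132.25
cov(S_1,S_2) = ρ·σ(S_1)·σ(S_2) = 0.7·9.5·11.5 = 76.475
Var(5S_1 - S_2) = (5)²·Var(S_1) + (-1)²·Var(S_2) + 2·(5)·(-1)·cov(S_1,S_2)
= 25·90.25 + 1·132.25 + -10·76.475 = 1623.75
σ(5S_1 - S_2) = √1623.75 ≈ 40.2958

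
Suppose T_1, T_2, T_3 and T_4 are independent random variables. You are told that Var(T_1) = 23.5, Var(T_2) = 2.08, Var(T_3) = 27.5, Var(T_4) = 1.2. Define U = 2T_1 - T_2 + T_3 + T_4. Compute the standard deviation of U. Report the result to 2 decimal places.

11.17

By independence, Var(U) = (2)²Var(T_1) + (-1)²Var(T_2) + (1)²Var(T_3) + (1)²Var(T_4)
= (2)²·23.5 + (-1)²·2.08 + (1)²·27.5 + (1)²·1.2 = 124.78
SD(U) = √124.78 ≈ 11.17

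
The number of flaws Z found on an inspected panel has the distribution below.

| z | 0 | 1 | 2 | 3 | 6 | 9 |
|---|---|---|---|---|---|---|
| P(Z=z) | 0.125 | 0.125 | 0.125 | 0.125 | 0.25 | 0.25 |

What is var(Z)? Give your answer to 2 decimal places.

E[Z] = (0)(0.125) + (1)(0.125) + (2)(0.125) + (3)(0.125) + (6)(0.25) + (9)(0.25) = 4.5
E[Z²] = (0)²(0.125) + (1)²(0.125) + (2)²(0.125) + (3)²(0.125) + (6)²(0.25) + (9)²(0.25) = 31
var(Z) = E[Z²] − (E[Z])² = 31 − (4.5)² = 10.75

10.75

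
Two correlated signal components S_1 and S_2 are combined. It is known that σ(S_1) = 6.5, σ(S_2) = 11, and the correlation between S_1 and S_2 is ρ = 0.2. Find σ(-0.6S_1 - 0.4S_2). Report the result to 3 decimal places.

6.437

Var(S_1) = (6.5)² = 42.25;  Var(S_2) = (11)² = 121
Cov(S_1,S_2) = ρ·σ(S_1)·σ(S_2) = 0.2·6.5·11 = 14.3
Var(-0.6S_1 - 0.4S_2) = (-0.6)²·Var(S_1) + (-0.4)²·Var(S_2) + 2·(-0.6)·(-0.4)·Cov(S_1,S_2)
= 0.36·42.25 + 0.16·121 + 0.48·14.3 = 41.434
σ(-0.6S_1 - 0.4S_2) = √41.434 ≈ 6.437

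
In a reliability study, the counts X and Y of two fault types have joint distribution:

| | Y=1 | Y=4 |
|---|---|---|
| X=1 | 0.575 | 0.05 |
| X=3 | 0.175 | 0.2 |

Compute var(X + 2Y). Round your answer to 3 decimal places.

10.238

E[X] = 1.75,  E[Y] = 1.75,  E[XY] = 3.7
var(X) = 4 − (1.75)² = 0.9375;  var(Y) = 4.75 − (1.75)² = 1.6875
Cov(X,Y) = 3.7 − (1.75)(1.75) = 0.6375
var(X + 2Y) = (1)²·0.9375 + (2)²·1.6875 + 2·(1)·(2)·0.6375 = 10.2375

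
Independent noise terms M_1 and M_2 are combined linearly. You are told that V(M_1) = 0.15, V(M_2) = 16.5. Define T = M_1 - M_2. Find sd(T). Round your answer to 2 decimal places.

By independence, V(T) = (1)²V(M_1) + (-1)²V(M_2)
= (1)²·0.15 + (-1)²·16.5 = 16.65
sd(T) = √16.65 ≈ 4.08

4.08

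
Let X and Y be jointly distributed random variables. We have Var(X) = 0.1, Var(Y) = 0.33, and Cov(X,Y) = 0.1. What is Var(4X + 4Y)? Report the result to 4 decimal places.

Var(4X + 4Y) = (4)²·Var(X) + (4)²·Var(Y) + 2·(4)·(4)·Cov(X,Y)
= 16·0.1 + 16·0.33 + 32·0.1 = 10.08

10.0800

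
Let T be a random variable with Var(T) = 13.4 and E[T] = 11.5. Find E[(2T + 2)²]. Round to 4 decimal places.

E[2T + 2] = 2·11.5 + 2 = 25
Var(2T + 2) = (2)²·13.4 = 53.6
E[(2T + 2)²] = Var((2T + 2)) + (E[(2T + 2)])² = 53.6 + (25)² = 678.6

678.6000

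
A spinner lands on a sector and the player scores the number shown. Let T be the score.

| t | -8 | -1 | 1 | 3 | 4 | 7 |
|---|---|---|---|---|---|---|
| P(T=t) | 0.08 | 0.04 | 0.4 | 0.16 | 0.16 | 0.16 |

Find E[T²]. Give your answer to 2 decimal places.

17.40

E[T²] = (-8)²(0.08) + (-1)²(0.04) + (1)²(0.4) + (3)²(0.16) + (4)²(0.16) + (7)²(0.16) = 17.4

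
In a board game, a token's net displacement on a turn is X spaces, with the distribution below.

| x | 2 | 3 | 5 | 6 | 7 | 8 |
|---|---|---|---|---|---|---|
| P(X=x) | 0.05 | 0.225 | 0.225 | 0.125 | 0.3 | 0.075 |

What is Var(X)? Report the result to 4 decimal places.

3.2275

E[X] = (2)(0.05) + (3)(0.225) + (5)(0.225) + (6)(0.125) + (7)(0.3) + (8)(0.075) = 5.35
E[X²] = (2)²(0.05) + (3)²(0.225) + (5)²(0.225) + (6)²(0.125) + (7)²(0.3) + (8)²(0.075) = 31.85
Var(X) = E[X²] − (E[X])² = 31.85 − (5.35)² = 3.2275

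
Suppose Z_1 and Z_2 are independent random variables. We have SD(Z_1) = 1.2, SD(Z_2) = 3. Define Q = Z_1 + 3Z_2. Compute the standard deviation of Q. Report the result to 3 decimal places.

9.080

V(Z_1) = 1.44, V(Z_2) = 9
By independence, V(Q) = (1)²V(Z_1) + (3)²V(Z_2)
= (1)²·1.44 + (3)²·9 = 82.44
SD(Q) = √82.44 ≈ 9.080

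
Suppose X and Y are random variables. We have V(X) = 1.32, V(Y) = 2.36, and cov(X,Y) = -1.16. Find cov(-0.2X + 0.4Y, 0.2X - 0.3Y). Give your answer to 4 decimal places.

-0.4984

cov(-0.2X + 0.4Y, 0.2X - 0.3Y) = (-0.2)(0.2)V(X) + (0.4)(-0.3)V(Y) + [(-0.2)(-0.3) + (0.4)(0.2)]cov(X,Y)
= -0.04·1.32 + -0.12·2.36 + 0.14·-1.16 = -0.4984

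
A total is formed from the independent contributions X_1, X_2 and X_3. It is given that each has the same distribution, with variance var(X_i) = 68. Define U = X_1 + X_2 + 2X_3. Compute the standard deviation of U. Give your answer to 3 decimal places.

By independence, var(U) = (1)²var(X_1) + (1)²var(X_2) + (2)²var(X_3)
= (1)²·68 + (1)²·68 + (2)²·68 = 408
sd(U) = √408 ≈ 20.199

20.199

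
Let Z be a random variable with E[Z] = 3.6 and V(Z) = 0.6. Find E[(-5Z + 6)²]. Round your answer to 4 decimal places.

159.0000

E[-5Z + 6] = -5·3.6 + 6 = -12
V(-5Z + 6) = (-5)²·0.6 = 15
E[(-5Z + 6)²] = V((-5Z + 6)) + (E[(-5Z + 6)])² = 15 + (-12)² = 159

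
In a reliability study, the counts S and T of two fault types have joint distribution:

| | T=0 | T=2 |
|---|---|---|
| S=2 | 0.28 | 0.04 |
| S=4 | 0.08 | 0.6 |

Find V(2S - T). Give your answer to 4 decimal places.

E[S] = 3.36,  E[T] = 1.28,  E[ST] = 4.96
V(S) = 12.16 − (3.36)² = 0.8704;  V(T) = 2.56 − (1.28)² = 0.9216
Cov(S,T) = 4.96 − (3.36)(1.28) = 0.6592
V(2S - T) = (2)²·0.8704 + (-1)²·0.9216 + 2·(2)·(-1)·0.6592 = 1.7664

1.7664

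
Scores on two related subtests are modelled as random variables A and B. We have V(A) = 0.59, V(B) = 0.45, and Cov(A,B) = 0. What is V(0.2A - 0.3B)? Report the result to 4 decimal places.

V(0.2A - 0.3B) = (0.2)²·V(A) + (-0.3)²·V(B) + 2·(0.2)·(-0.3)·Cov(A,B)
= 0.04·0.59 + 0.09·0.45 + -0.12·0 = 0.0641

0.0641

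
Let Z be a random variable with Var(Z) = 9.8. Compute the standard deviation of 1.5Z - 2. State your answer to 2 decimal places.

Var(1.5Z - 2) = (1.5)²·9.8 = 22.05
SD(1.5Z - 2) = √22.05 ≈ 4.70

4.70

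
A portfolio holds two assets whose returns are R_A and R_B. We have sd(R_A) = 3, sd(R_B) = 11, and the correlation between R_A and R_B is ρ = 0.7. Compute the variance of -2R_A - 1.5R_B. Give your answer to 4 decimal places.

446.8500

var(R_A) = (3)² = 9;  var(R_B) = (11)² = 121
Cov(R_A,R_B) = ρ·sd(R_A)·sd(R_B) = 0.7·3·11 = 23.1
var(-2R_A - 1.5R_B) = (-2)²·var(R_A) + (-1.5)²·var(R_B) + 2·(-2)·(-1.5)·Cov(R_A,R_B)
= 4·9 + 2.25·121 + 6·23.1 = 446.85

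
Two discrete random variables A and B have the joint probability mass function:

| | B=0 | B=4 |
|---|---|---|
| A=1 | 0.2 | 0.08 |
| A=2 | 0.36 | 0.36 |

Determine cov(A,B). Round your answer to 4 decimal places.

0.1728

E[A] = 1.72,  E[B] = 1.76
E[AB] = 3.2
cov(A,B) = E[AB] − E[A]E[B] = 3.2 − (1.72)(1.76) = 0.1728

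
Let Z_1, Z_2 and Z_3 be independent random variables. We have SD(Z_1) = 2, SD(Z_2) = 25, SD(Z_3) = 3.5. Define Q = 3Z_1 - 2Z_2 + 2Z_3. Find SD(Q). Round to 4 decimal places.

50.8429

V(Z_1) = 4, V(Z_2) = 625, V(Z_3) = 12.25
By independence, V(Q) = (3)²V(Z_1) + (-2)²V(Z_2) + (2)²V(Z_3)
= (3)²·4 + (-2)²·625 + (2)²·12.25 = 2585
SD(Q) = √2585 ≈ 50.8429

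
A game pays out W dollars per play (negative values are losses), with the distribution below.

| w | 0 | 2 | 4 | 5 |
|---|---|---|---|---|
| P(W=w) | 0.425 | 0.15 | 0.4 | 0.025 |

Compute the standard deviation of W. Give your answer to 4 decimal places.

1.8773

E[W] = (0)(0.425) + (2)(0.15) + (4)(0.4) + (5)(0.025) = 2.025
E[W²] = (0)²(0.425) + (2)²(0.15) + (4)²(0.4) + (5)²(0.025) = 7.625
V(W) = E[W²] − (E[W])² = 7.625 − (2.025)² = 3.524375
σ(W) = √3.524375 ≈ 1.8773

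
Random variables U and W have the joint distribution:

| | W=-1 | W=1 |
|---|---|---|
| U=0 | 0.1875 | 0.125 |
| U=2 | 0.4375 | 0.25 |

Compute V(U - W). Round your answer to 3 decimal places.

E[U] = 1.375,  E[W] = -0.25,  E[UW] = -0.375
V(U) = 2.75 − (1.375)² = 0.859375;  V(W) = 1 − (-0.25)² = 0.9375
Cov(U,W) = -0.375 − (1.375)(-0.25) = -0.03125
V(U - W) = (1)²·0.859375 + (-1)²·0.9375 + 2·(1)·(-1)·-0.03125 = 1.859375

1.859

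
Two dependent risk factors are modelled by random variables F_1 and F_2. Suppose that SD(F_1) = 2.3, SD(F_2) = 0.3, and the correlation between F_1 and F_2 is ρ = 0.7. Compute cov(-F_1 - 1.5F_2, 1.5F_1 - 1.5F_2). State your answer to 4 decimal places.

-8.0948

var(F_1) = (2.3)² = 5.29;  var(F_2) = (0.3)² = 0.09
cov(F_1,F_2) = ρ·SD(F_1)·SD(F_2) = 0.7·2.3·0.3 = 0.483
cov(-F_1 - 1.5F_2, 1.5F_1 - 1.5F_2) = (-1)(1.5)var(F_1) + (-1.5)(-1.5)var(F_2) + [(-1)(-1.5) + (-1.5)(1.5)]cov(F_1,F_2)
= -1.5·5.29 + 2.25·0.09 + -0.75·0.483 = -8.09475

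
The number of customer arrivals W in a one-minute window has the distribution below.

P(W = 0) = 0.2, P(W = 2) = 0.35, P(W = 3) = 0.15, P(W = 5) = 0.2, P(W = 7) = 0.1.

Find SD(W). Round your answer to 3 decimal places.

2.128

E[W] = (0)(0.2) + (2)(0.35) + (3)(0.15) + (5)(0.2) + (7)(0.1) = 2.85
E[W²] = (0)²(0.2) + (2)²(0.35) + (3)²(0.15) + (5)²(0.2) + (7)²(0.1) = 12.65
Var(W) = E[W²] − (E[W])² = 12.65 − (2.85)² = 4.5275
SD(W) = √4.5275 ≈ 2.128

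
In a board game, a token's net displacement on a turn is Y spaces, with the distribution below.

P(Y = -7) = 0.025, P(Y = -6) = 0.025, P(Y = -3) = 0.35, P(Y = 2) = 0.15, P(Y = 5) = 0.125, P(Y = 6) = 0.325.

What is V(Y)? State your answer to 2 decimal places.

E[Y] = (-7)(0.025) + (-6)(0.025) + (-3)(0.35) + (2)(0.15) + (5)(0.125) + (6)(0.325) = 1.5
E[Y²] = (-7)²(0.025) + (-6)²(0.025) + (-3)²(0.35) + (2)²(0.15) + (5)²(0.125) + (6)²(0.325) = 20.7
V(Y) = E[Y²] − (E[Y])² = 20.7 − (1.5)² = 18.45

18.45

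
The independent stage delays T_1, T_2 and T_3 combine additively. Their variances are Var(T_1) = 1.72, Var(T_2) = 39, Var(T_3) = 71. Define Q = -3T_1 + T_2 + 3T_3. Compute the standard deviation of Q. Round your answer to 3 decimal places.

26.334

By independence, Var(Q) = (-3)²Var(T_1) + (1)²Var(T_2) + (3)²Var(T_3)
= (-3)²·1.72 + (1)²·39 + (3)²·71 = 693.48
sd(Q) = √693.48 ≈ 26.334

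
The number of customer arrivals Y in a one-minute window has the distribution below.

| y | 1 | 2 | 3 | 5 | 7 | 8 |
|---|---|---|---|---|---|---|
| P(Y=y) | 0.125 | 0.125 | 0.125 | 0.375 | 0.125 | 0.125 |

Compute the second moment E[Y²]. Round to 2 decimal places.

E[Y²] = (1)²(0.125) + (2)²(0.125) + (3)²(0.125) + (5)²(0.375) + (7)²(0.125) + (8)²(0.125) = 25.25

25.25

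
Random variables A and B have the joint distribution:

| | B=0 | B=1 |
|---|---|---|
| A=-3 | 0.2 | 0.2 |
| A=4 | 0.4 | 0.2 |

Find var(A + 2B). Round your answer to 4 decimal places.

11.6000

E[A] = 1.2,  E[B] = 0.4,  E[AB] = 0.2
var(A) = 13.2 − (1.2)² = 11.76;  var(B) = 0.4 − (0.4)² = 0.24
cov(A,B) = 0.2 − (1.2)(0.4) = -0.28
var(A + 2B) = (1)²·11.76 + (2)²·0.24 + 2·(1)·(2)·-0.28 = 11.6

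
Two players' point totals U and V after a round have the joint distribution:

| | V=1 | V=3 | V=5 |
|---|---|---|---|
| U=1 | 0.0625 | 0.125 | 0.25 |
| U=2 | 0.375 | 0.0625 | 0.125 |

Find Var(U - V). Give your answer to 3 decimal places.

E[U] = 1.5625,  E[V] = 2.875,  E[UV] = 4.0625
Var(U) = 2.6875 − (1.5625)² = 0.24609375;  Var(V) = 11.5 − (2.875)² = 3.234375
Cov(U,V) = 4.0625 − (1.5625)(2.875) = -0.4296875
Var(U - V) = (1)²·0.24609375 + (-1)²·3.234375 + 2·(1)·(-1)·-0.4296875 = 4.33984375

4.340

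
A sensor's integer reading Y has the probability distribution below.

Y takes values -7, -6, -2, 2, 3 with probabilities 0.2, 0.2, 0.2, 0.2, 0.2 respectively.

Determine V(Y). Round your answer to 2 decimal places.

E[Y] = (-7)(0.2) + (-6)(0.2) + (-2)(0.2) + (2)(0.2) + (3)(0.2) = -2
E[Y²] = (-7)²(0.2) + (-6)²(0.2) + (-2)²(0.2) + (2)²(0.2) + (3)²(0.2) = 20.4
V(Y) = E[Y²] − (E[Y])² = 20.4 − (-2)² = 16.4

16.40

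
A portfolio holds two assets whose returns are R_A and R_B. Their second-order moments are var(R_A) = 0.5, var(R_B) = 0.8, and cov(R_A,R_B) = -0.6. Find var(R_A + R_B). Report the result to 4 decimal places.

var(R_A + R_B) = (1)²·var(R_A) + (1)²·var(R_B) + 2·(1)·(1)·cov(R_A,R_B)
= 1·0.5 + 1·0.8 + 2·-0.6 = 0.1

0.1000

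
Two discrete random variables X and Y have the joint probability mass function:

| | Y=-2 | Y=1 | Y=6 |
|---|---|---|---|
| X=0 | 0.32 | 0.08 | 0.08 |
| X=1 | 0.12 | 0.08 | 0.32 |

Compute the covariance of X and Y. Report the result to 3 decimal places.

0.886

E[X] = 0.52,  E[Y] = 1.68
E[XY] = 1.76
cov(X,Y) = E[XY] − E[X]E[Y] = 1.76 − (0.52)(1.68) = 0.8864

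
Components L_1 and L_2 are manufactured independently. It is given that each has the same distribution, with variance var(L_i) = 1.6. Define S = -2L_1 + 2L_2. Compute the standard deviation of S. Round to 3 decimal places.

3.578

By independence, var(S) = (-2)²var(L_1) + (2)²var(L_2)
= (-2)²·1.6 + (2)²·1.6 = 12.8
sd(S) = √12.8 ≈ 3.578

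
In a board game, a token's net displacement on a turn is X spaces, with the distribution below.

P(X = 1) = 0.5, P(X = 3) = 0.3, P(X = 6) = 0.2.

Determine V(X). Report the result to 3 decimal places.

3.640

E[X] = (1)(0.5) + (3)(0.3) + (6)(0.2) = 2.6
E[X²] = (1)²(0.5) + (3)²(0.3) + (6)²(0.2) = 10.4
V(X) = E[X²] − (E[X])² = 10.4 − (2.6)² = 3.64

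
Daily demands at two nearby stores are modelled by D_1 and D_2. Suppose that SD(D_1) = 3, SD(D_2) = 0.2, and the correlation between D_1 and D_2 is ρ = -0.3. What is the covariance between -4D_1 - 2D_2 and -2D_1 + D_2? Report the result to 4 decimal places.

Var(D_1) = (3)² = 9;  Var(D_2) = (0.2)² = 0.04
Cov(D_1,D_2) = ρ·SD(D_1)·SD(D_2) = -0.3·3·0.2 = -0.18
Cov(-4D_1 - 2D_2, -2D_1 + D_2) = (-4)(-2)Var(D_1) + (-2)(1)Var(D_2) + [(-4)(1) + (-2)(-2)]Cov(D_1,D_2)
= 8·9 + -2·0.04 + 0·-0.18 = 71.92

71.9200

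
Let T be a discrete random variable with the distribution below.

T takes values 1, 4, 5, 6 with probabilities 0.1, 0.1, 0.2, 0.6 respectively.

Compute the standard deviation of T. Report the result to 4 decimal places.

E[T] = (1)(0.1) + (4)(0.1) + (5)(0.2) + (6)(0.6) = 5.1
E[T²] = (1)²(0.1) + (4)²(0.1) + (5)²(0.2) + (6)²(0.6) = 28.3
var(T) = E[T²] − (E[T])² = 28.3 − (5.1)² = 2.29
σ(T) = √2.29 ≈ 1.5133

1.5133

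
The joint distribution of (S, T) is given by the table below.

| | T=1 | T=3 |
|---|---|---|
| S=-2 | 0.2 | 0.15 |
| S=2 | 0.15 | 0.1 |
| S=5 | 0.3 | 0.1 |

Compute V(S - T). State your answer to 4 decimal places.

E[S] = 1.8,  E[T] = 1.7,  E[ST] = 2.6
V(S) = 12.4 − (1.8)² = 9.16;  V(T) = 3.8 − (1.7)² = 0.91
Cov(S,T) = 2.6 − (1.8)(1.7) = -0.46
V(S - T) = (1)²·9.16 + (-1)²·0.91 + 2·(1)·(-1)·-0.46 = 10.99

10.9900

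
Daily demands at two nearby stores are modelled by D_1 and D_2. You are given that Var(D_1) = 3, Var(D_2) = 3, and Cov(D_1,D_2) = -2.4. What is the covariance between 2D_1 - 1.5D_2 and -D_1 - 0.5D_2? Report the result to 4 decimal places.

-4.9500

Cov(2D_1 - 1.5D_2, -D_1 - 0.5D_2) = (2)(-1)Var(D_1) + (-1.5)(-0.5)Var(D_2) + [(2)(-0.5) + (-1.5)(-1)]Cov(D_1,D_2)
= -2·3 + 0.75·3 + 0.5·-2.4 = -4.95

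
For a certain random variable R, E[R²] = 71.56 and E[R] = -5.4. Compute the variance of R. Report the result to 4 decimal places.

V(R) = 71.56 − (-5.4)² = 42.4

42.4000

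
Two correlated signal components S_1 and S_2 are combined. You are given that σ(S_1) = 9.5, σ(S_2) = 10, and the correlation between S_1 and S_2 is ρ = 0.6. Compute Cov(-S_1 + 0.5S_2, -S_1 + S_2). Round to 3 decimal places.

Var(S_1) = (9.5)² = 90.25;  Var(S_2) = (10)² = 100
Cov(S_1,S_2) = ρ·σ(S_1)·σ(S_2) = 0.6·9.5·10 = 57
Cov(-S_1 + 0.5S_2, -S_1 + S_2) = (-1)(-1)Var(S_1) + (0.5)(1)Var(S_2) + [(-1)(1) + (0.5)(-1)]Cov(S_1,S_2)
= 1·90.25 + 0.5·100 + -1.5·57 = 54.75

54.750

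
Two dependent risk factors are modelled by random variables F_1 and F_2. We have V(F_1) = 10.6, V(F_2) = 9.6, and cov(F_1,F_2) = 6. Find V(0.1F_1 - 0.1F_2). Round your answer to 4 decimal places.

V(0.1F_1 - 0.1F_2) = (0.1)²·V(F_1) + (-0.1)²·V(F_2) + 2·(0.1)·(-0.1)·cov(F_1,F_2)
= 0.01·10.6 + 0.01·9.6 + -0.02·6 = 0.082

0.0820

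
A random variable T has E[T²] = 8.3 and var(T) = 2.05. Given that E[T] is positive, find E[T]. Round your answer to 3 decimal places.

(E[T])² = E[T²] − var(T) = 8.3 − 2.05 = 6.25
E[T] = √6.25 = 2.5

2.500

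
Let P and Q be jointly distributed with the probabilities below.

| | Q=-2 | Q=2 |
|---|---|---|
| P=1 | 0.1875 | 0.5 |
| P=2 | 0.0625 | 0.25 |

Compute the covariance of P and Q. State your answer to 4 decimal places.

E[P] = 1.3125,  E[Q] = 1
E[PQ] = 1.375
Cov(P,Q) = E[PQ] − E[P]E[Q] = 1.375 − (1.3125)(1) = 0.0625

0.0625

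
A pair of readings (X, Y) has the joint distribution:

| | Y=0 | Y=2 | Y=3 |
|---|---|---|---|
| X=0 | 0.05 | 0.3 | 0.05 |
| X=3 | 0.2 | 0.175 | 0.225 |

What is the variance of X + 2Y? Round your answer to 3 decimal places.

6.578

E[X] = 1.8,  E[Y] = 1.775,  E[XY] = 3.075
V(X) = 5.4 − (1.8)² = 2.16;  V(Y) = 4.375 − (1.775)² = 1.224375
cov(X,Y) = 3.075 − (1.8)(1.775) = -0.12
V(X + 2Y) = (1)²·2.16 + (2)²·1.224375 + 2·(1)·(2)·-0.12 = 6.5775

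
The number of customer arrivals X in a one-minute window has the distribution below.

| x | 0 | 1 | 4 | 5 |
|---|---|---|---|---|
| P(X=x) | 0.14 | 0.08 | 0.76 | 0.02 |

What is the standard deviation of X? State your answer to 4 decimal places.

1.5400

E[X] = (0)(0.14) + (1)(0.08) + (4)(0.76) + (5)(0.02) = 3.22
E[X²] = (0)²(0.14) + (1)²(0.08) + (4)²(0.76) + (5)²(0.02) = 12.74
var(X) = E[X²] − (E[X])² = 12.74 − (3.22)² = 2.3716
SD(X) = √2.3716 ≈ 1.5400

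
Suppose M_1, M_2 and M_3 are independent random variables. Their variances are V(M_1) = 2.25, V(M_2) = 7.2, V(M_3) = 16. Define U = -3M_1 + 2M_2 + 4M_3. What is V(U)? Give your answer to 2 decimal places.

By independence, V(U) = (-3)²V(M_1) + (2)²V(M_2) + (4)²V(M_3)
= (-3)²·2.25 + (2)²·7.2 + (4)²·16 = 305.05

305.05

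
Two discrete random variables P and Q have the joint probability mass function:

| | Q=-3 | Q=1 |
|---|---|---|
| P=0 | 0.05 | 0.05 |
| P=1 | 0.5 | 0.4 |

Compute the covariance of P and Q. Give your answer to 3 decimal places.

-0.020

E[P] = 0.9,  E[Q] = -1.2
E[PQ] = -1.1
cov(P,Q) = E[PQ] − E[P]E[Q] = -1.1 − (0.9)(-1.2) = -0.02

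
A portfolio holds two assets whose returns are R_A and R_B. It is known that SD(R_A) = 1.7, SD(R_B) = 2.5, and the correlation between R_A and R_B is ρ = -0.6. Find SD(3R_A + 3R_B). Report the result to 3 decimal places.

6.030

V(R_A) = (1.7)² = 2.89;  V(R_B) = (2.5)² = 6.25
Cov(R_A,R_B) = ρ·SD(R_A)·SD(R_B) = -0.6·1.7·2.5 = -2.55
V(3R_A + 3R_B) = (3)²·V(R_A) + (3)²·V(R_B) + 2·(3)·(3)·Cov(R_A,R_B)
= 9·2.89 + 9·6.25 + 18·-2.55 = 36.36
SD(3R_A + 3R_B) = √36.36 ≈ 6.030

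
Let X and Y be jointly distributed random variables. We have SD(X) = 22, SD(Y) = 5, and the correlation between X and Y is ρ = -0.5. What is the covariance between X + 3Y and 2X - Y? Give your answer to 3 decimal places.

Var(X) = (22)² = 484;  Var(Y) = (5)² = 25
Cov(X,Y) = ρ·SD(X)·SD(Y) = -0.5·22·5 = -55
Cov(X + 3Y, 2X - Y) = (1)(2)Var(X) + (3)(-1)Var(Y) + [(1)(-1) + (3)(2)]Cov(X,Y)
= 2·484 + -3·25 + 5·-55 = 618

618.000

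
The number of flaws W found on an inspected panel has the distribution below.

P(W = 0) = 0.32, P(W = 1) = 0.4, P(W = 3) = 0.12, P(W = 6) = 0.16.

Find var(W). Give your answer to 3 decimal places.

E[W] = (0)(0.32) + (1)(0.4) + (3)(0.12) + (6)(0.16) = 1.72
E[W²] = (0)²(0.32) + (1)²(0.4) + (3)²(0.12) + (6)²(0.16) = 7.24
var(W) = E[W²] − (E[W])² = 7.24 − (1.72)² = 4.2816

4.282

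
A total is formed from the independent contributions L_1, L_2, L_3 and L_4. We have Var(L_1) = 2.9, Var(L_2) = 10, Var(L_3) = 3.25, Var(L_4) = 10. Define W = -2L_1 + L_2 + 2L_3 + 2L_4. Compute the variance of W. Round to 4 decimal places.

By independence, Var(W) = (-2)²Var(L_1) + (1)²Var(L_2) + (2)²Var(L_3) + (2)²Var(L_4)
= (-2)²·2.9 + (1)²·10 + (2)²·3.25 + (2)²·10 = 74.6

74.6000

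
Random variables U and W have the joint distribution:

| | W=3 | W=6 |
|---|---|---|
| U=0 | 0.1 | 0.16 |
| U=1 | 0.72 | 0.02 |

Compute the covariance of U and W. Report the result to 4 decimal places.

E[U] = 0.74,  E[W] = 3.54
E[UW] = 2.28
cov(U,W) = E[UW] − E[U]E[W] = 2.28 − (0.74)(3.54) = -0.3396

-0.3396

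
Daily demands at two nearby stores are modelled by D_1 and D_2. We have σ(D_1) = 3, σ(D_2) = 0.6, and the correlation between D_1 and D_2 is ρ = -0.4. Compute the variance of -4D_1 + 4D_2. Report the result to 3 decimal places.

V(D_1) = (3)² = 9;  V(D_2) = (0.6)² = 0.36
cov(D_1,D_2) = ρ·σ(D_1)·σ(D_2) = -0.4·3·0.6 = -0.72
V(-4D_1 + 4D_2) = (-4)²·V(D_1) + (4)²·V(D_2) + 2·(-4)·(4)·cov(D_1,D_2)
= 16·9 + 16·0.36 + -32·-0.72 = 172.8

172.800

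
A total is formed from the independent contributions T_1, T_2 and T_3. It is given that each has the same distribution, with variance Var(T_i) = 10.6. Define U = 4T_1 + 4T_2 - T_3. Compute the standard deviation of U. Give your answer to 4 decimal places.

18.7029

By independence, Var(U) = (4)²Var(T_1) + (4)²Var(T_2) + (-1)²Var(T_3)
= (4)²·10.6 + (4)²·10.6 + (-1)²·10.6 = 349.8
σ(U) = √349.8 ≈ 18.7029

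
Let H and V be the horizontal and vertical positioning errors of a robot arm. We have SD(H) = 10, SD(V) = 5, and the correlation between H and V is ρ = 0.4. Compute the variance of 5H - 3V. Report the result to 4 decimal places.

Var(H) = (10)² = 100;  Var(V) = (5)² = 25
Cov(H,V) = ρ·SD(H)·SD(V) = 0.4·10·5 = 20
Var(5H - 3V) = (5)²·Var(H) + (-3)²·Var(V) + 2·(5)·(-3)·Cov(H,V)
= 25·100 + 9·25 + -30·20 = 2125

2125.0000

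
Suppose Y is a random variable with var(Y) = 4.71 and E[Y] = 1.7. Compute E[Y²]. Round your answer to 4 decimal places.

7.6000

E[Y²] = var(Y) + (E[Y])² = 4.71 + (1.7)² = 7.6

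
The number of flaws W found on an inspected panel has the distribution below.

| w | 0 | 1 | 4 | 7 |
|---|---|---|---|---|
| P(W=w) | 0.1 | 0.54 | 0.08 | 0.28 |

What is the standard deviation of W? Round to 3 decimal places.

E[W] = (0)(0.1) + (1)(0.54) + (4)(0.08) + (7)(0.28) = 2.82
E[W²] = (0)²(0.1) + (1)²(0.54) + (4)²(0.08) + (7)²(0.28) = 15.54
var(W) = E[W²] − (E[W])² = 15.54 − (2.82)² = 7.5876
SD(W) = √7.5876 ≈ 2.755

2.755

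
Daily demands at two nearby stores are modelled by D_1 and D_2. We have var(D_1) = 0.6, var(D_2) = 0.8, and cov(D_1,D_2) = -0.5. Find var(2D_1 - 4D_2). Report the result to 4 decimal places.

var(2D_1 - 4D_2) = (2)²·var(D_1) + (-4)²·var(D_2) + 2·(2)·(-4)·cov(D_1,D_2)
= 4·0.6 + 16·0.8 + -16·-0.5 = 23.2

23.2000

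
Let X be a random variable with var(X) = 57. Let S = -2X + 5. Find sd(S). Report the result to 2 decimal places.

var(-2X + 5) = (-2)²·57 = 228
sd(S) = √228 ≈ 15.10

15.10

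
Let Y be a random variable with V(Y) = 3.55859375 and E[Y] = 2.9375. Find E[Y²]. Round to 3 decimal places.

E[Y²] = V(Y) + (E[Y])² = 3.55859375 + (2.9375)² = 12.1875

12.188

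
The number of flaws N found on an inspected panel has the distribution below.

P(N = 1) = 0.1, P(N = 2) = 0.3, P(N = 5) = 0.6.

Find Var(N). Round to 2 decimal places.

2.61

E[N] = (1)(0.1) + (2)(0.3) + (5)(0.6) = 3.7
E[N²] = (1)²(0.1) + (2)²(0.3) + (5)²(0.6) = 16.3
Var(N) = E[N²] − (E[N])² = 16.3 − (3.7)² = 2.61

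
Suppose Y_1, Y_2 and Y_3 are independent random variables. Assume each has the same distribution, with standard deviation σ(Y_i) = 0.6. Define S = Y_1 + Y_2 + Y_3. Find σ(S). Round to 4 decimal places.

V(Y_i) = (0.6)² = 0.36
By independence, V(S) = (1)²V(Y_1) + (1)²V(Y_2) + (1)²V(Y_3)
= (1)²·0.36 + (1)²·0.36 + (1)²·0.36 = 1.08
σ(S) = √1.08 ≈ 1.0392

1.0392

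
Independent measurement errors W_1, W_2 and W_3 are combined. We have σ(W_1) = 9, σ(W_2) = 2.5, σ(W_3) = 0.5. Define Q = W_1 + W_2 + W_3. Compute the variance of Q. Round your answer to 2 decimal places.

Var(W_1) = 81, Var(W_2) = 6.25, Var(W_3) = 0.25
By independence, Var(Q) = (1)²Var(W_1) + (1)²Var(W_2) + (1)²Var(W_3)
= (1)²·81 + (1)²·6.25 + (1)²·0.25 = 87.5

87.50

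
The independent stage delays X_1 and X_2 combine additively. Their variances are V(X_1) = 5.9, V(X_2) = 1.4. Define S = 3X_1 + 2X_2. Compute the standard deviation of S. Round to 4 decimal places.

7.6616

By independence, V(S) = (3)²V(X_1) + (2)²V(X_2)
= (3)²·5.9 + (2)²·1.4 = 58.7
SD(S) = √58.7 ≈ 7.6616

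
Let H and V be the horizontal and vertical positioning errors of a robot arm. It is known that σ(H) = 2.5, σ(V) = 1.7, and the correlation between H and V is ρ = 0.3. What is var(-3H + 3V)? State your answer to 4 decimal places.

59.3100

var(H) = (2.5)² = 6.25;  var(V) = (1.7)² = 2.89
cov(H,V) = ρ·σ(H)·σ(V) = 0.3·2.5·1.7 = 1.275
var(-3H + 3V) = (-3)²·var(H) + (3)²·var(V) + 2·(-3)·(3)·cov(H,V)
= 9·6.25 + 9·2.89 + -18·1.275 = 59.31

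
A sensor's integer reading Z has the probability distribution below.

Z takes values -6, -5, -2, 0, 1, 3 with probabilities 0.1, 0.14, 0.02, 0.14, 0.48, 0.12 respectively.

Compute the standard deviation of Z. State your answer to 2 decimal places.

2.91

E[Z] = (-6)(0.1) + (-5)(0.14) + (-2)(0.02) + (0)(0.14) + (1)(0.48) + (3)(0.12) = -0.5
E[Z²] = (-6)²(0.1) + (-5)²(0.14) + (-2)²(0.02) + (0)²(0.14) + (1)²(0.48) + (3)²(0.12) = 8.74
var(Z) = E[Z²] − (E[Z])² = 8.74 − (-0.5)² = 8.49
SD(Z) = √8.49 ≈ 2.91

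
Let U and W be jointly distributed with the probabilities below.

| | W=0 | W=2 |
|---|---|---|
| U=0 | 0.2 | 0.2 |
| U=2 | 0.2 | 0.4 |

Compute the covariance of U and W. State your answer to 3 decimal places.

0.160

E[U] = 1.2,  E[W] = 1.2
E[UW] = 1.6
Cov(U,W) = E[UW] − E[U]E[W] = 1.6 − (1.2)(1.2) = 0.16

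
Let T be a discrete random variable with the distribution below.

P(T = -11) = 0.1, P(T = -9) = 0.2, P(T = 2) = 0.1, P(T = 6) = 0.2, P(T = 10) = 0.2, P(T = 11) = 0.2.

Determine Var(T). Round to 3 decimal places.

E[T] = (-11)(0.1) + (-9)(0.2) + (2)(0.1) + (6)(0.2) + (10)(0.2) + (11)(0.2) = 2.7
E[T²] = (-11)²(0.1) + (-9)²(0.2) + (2)²(0.1) + (6)²(0.2) + (10)²(0.2) + (11)²(0.2) = 80.1
Var(T) = E[T²] − (E[T])² = 80.1 − (2.7)² = 72.81

72.810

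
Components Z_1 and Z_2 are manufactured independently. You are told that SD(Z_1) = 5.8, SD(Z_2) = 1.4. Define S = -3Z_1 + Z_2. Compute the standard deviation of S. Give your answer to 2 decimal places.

17.46

Var(Z_1) = 33.64, Var(Z_2) = 1.96
By independence, Var(S) = (-3)²Var(Z_1) + (1)²Var(Z_2)
= (-3)²·33.64 + (1)²·1.96 = 304.72
SD(S) = √304.72 ≈ 17.46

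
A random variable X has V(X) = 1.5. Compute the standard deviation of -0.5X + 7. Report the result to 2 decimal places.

0.61

V(-0.5X + 7) = (-0.5)²·1.5 = 0.375
σ(-0.5X + 7) = √0.375 ≈ 0.61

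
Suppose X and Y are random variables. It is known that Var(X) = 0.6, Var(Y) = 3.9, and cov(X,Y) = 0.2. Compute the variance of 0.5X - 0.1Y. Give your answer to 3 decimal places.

0.169

Var(0.5X - 0.1Y) = (0.5)²·Var(X) + (-0.1)²·Var(Y) + 2·(0.5)·(-0.1)·cov(X,Y)
= 0.25·0.6 + 0.01·3.9 + -0.1·0.2 = 0.169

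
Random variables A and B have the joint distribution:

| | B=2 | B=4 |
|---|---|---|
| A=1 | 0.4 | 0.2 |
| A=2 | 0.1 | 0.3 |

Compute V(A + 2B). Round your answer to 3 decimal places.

5.040

E[A] = 1.4,  E[B] = 3,  E[AB] = 4.4
V(A) = 2.2 − (1.4)² = 0.24;  V(B) = 10 − (3)² = 1
Cov(A,B) = 4.4 − (1.4)(3) = 0.2
V(A + 2B) = (1)²·0.24 + (2)²·1 + 2·(1)·(2)·0.2 = 5.04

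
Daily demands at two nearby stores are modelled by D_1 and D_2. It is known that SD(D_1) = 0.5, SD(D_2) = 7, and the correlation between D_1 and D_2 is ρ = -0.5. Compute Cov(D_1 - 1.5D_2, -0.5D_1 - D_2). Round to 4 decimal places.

Var(D_1) = (0.5)² = 0.25;  Var(D_2) = (7)² = 49
Cov(D_1,D_2) = ρ·SD(D_1)·SD(D_2) = -0.5·0.5·7 = -1.75
Cov(D_1 - 1.5D_2, -0.5D_1 - D_2) = (1)(-0.5)Var(D_1) + (-1.5)(-1)Var(D_2) + [(1)(-1) + (-1.5)(-0.5)]Cov(D_1,D_2)
= -0.5·0.25 + 1.5·49 + -0.25·-1.75 = 73.8125

73.8125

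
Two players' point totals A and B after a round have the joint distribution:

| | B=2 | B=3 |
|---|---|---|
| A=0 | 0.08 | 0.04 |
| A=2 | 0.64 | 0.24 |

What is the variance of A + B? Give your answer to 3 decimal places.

0.598

E[A] = 1.76,  E[B] = 2.28,  E[AB] = 4
Var(A) = 3.52 − (1.76)² = 0.4224;  Var(B) = 5.4 − (2.28)² = 0.2016
Cov(A,B) = 4 − (1.76)(2.28) = -0.0128
Var(A + B) = (1)²·0.4224 + (1)²·0.2016 + 2·(1)·(1)·-0.0128 = 0.5984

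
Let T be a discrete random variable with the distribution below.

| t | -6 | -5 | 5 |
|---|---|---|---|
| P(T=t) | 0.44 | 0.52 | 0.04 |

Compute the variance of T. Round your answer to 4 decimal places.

4.4384

E[T] = (-6)(0.44) + (-5)(0.52) + (5)(0.04) = -5.04
E[T²] = (-6)²(0.44) + (-5)²(0.52) + (5)²(0.04) = 29.84
Var(T) = E[T²] − (E[T])² = 29.84 − (-5.04)² = 4.4384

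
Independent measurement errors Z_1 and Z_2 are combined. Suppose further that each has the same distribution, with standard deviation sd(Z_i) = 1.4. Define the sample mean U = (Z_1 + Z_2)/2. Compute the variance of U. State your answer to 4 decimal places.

V(Z_i) = (1.4)² = 1.96
By independence, V(U) = (0.5)²V(Z_1) + (0.5)²V(Z_2)
= (0.5)²·1.96 + (0.5)²·1.96 = 0.98

0.9800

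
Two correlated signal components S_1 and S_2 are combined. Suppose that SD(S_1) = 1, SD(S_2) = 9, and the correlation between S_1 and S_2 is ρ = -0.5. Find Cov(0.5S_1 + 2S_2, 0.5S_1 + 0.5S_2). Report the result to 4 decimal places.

75.6250

Var(S_1) = (1)² = 1;  Var(S_2) = (9)² = 81
Cov(S_1,S_2) = ρ·SD(S_1)·SD(S_2) = -0.5·1·9 = -4.5
Cov(0.5S_1 + 2S_2, 0.5S_1 + 0.5S_2) = (0.5)(0.5)Var(S_1) + (2)(0.5)Var(S_2) + [(0.5)(0.5) + (2)(0.5)]Cov(S_1,S_2)
= 0.25·1 + 1·81 + 1.25·-4.5 = 75.625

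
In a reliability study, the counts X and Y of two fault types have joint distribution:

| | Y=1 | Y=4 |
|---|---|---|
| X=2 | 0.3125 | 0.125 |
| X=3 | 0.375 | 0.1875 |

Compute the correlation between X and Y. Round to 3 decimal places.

0.051

E[X] = 2.5625,  E[Y] = 1.9375
E[XY] = 5
Cov(X,Y) = E[XY] − E[X]E[Y] = 5 − (2.5625)(1.9375) = 0.03515625
V(X) = 0.24609375,  V(Y) = 1.93359375
ρ = 0.03515625 / √(0.24609375·1.93359375) ≈ 0.051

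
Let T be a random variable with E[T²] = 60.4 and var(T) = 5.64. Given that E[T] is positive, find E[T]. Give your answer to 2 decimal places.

(E[T])² = E[T²] − var(T) = 60.4 − 5.64 = 54.76
E[T] = √54.76 = 7.4

7.40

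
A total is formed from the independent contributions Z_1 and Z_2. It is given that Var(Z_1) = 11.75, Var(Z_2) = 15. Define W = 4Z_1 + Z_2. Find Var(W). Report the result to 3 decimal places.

By independence, Var(W) = (4)²Var(Z_1) + (1)²Var(Z_2)
= (4)²·11.75 + (1)²·15 = 203

203.000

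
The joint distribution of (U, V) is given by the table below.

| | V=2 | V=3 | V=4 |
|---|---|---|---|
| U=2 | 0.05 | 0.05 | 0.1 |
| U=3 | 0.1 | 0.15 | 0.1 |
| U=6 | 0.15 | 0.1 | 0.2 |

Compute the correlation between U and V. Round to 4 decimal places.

-0.0106

E[U] = 4.15,  E[V] = 3.1
E[UV] = 12.85
cov(U,V) = E[UV] − E[U]E[V] = 12.85 − (4.15)(3.1) = -0.015
Var(U) = 2.9275,  Var(V) = 0.69
ρ = -0.015 / √(2.9275·0.69) ≈ -0.0106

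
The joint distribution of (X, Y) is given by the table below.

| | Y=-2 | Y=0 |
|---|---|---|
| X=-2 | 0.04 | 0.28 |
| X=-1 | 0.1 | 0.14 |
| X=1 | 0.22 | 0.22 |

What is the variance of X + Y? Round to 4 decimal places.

1.8944

E[X] = -0.44,  E[Y] = -0.72,  E[XY] = -0.08
V(X) = 1.96 − (-0.44)² = 1.7664;  V(Y) = 1.44 − (-0.72)² = 0.9216
Cov(X,Y) = -0.08 − (-0.44)(-0.72) = -0.3968
V(X + Y) = (1)²·1.7664 + (1)²·0.9216 + 2·(1)·(1)·-0.3968 = 1.8944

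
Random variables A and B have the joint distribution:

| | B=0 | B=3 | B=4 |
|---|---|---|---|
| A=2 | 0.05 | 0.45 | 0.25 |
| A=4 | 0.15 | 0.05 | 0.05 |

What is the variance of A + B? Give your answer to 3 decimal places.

E[A] = 2.5,  E[B] = 2.7,  E[AB] = 6.1
V(A) = 7 − (2.5)² = 0.75;  V(B) = 9.3 − (2.7)² = 2.01
cov(A,B) = 6.1 − (2.5)(2.7) = -0.65
V(A + B) = (1)²·0.75 + (1)²·2.01 + 2·(1)·(1)·-0.65 = 1.46

1.460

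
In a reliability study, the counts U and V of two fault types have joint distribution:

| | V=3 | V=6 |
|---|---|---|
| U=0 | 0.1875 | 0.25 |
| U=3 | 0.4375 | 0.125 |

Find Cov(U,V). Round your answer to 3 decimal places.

-0.773

E[U] = 1.6875,  E[V] = 4.125
E[UV] = 6.1875
Cov(U,V) = E[UV] − E[U]E[V] = 6.1875 − (1.6875)(4.125) = -0.7734375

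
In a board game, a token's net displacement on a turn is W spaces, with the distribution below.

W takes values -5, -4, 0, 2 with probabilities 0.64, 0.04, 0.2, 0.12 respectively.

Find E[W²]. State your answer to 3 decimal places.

E[W²] = (-5)²(0.64) + (-4)²(0.04) + (0)²(0.2) + (2)²(0.12) = 17.12

17.120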